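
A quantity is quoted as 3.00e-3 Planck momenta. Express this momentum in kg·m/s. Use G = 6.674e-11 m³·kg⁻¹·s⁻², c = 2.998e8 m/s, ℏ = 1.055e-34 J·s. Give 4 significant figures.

One Planck momentum: p_P = √(ℏc³/G) = 6.527 kg·m/s.
3.00e-3 × 6.527 kg·m/s = 0.01958 kg·m/s

0.01958 kg·m/s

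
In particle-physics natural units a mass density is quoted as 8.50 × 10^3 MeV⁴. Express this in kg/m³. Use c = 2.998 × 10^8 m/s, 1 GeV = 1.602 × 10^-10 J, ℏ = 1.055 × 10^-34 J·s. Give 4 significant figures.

Mass density is [E]/(c²[L]³) = [E]⁴/(ℏ³c⁵).
1 GeV⁴ → 1/(ℏ³c⁵) × (1 GeV in J)⁴ = 2.316 × 10^20 kg/m³.
Convert the energy scale: 8.50 × 10^3 MeV⁴ = 8.50 × 10^-9 GeV⁴.
Result: 8.50 × 10^-9 × 2.316 × 10^20 = 1.969 × 10^12 kg/m³.

1.969 × 10^12 kg/m³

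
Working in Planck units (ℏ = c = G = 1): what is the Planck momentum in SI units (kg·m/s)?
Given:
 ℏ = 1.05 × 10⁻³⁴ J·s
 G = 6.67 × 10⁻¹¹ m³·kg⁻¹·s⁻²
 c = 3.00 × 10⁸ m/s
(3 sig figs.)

6.52 kg·m/s

Dimensional analysis gives p_P = √(ℏc³/G).
  = √(42.5)
  = 6.52 kg·m/s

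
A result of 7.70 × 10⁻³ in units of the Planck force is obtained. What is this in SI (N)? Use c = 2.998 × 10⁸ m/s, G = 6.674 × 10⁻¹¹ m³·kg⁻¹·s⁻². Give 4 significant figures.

9.320 × 10⁴¹ N

One Planck force: F_P = c⁴/G = 1.210 × 10⁴⁴ N.
7.70 × 10⁻³ × 1.210 × 10⁴⁴ N = 9.320 × 10⁴¹ N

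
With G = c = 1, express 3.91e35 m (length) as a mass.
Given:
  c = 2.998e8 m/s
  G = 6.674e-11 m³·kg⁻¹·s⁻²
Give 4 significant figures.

Length → mass via c²/G.
3.91e35 m × (c²/G) = 5.266e62 kg

5.266e62 kg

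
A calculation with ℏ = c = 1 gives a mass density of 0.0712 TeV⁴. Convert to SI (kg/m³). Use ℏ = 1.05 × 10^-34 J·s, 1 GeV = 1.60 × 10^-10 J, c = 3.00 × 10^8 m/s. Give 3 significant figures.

Mass density is [E]/(c²[L]³) = [E]⁴/(ℏ³c⁵).
1 GeV⁴ → 1/(ℏ³c⁵) × (1 GeV in J)⁴ = 2.33 × 10^20 kg/m³.
Convert the energy scale: 0.0712 TeV⁴ = 7.12 × 10^10 GeV⁴.
Result: 7.12 × 10^10 × 2.33 × 10^20 = 1.66 × 10^31 kg/m³.

1.66 × 10^31 kg/m³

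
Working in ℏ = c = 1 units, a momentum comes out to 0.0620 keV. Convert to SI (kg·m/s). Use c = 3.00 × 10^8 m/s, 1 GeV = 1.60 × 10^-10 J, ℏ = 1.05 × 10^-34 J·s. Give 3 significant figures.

Momentum is [E]/c; divide by c.
1 GeV → 1/c × (1 GeV in J) = 5.33 × 10^-19 kg·m/s.
Convert the energy scale: 0.0620 keV = 6.20 × 10^-8 GeV.
Result: 6.20 × 10^-8 × 5.33 × 10^-19 = 3.31 × 10^-26 kg·m/s.

3.31 × 10^-26 kg·m/s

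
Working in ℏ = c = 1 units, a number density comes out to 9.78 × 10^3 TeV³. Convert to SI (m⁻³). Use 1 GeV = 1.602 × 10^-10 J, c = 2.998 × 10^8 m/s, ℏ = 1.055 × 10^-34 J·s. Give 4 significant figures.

1.271 × 10^60 m⁻³

Number density is [L]⁻³ = [E]³/(ℏc)³.
1 GeV³ → 1/(ℏc)³ × (1 GeV in J)³ = 1.299 × 10^47 m⁻³.
Convert the energy scale: 9.78 × 10^3 TeV³ = 9.78 × 10^12 GeV³.
Result: 9.78 × 10^12 × 1.299 × 10^47 = 1.271 × 10^60 m⁻³.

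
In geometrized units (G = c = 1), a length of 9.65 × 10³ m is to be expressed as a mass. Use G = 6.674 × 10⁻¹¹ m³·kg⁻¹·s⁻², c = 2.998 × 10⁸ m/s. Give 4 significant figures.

Length → mass via c²/G.
9.65 × 10³ m × (c²/G) = 1.300 × 10³¹ kg

1.300 × 10³¹ kg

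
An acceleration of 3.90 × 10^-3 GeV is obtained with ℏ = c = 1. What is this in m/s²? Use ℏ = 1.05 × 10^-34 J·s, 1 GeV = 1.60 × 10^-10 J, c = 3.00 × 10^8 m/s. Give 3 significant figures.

1.78 × 10^30 m/s²

Acceleration is [L]/[T]² = c·[E]/ℏ.
1 GeV → c/ℏ × (1 GeV in J) = 4.57 × 10^32 m/s².
Result: 3.90 × 10^-3 × 4.57 × 10^32 = 1.78 × 10^30 m/s².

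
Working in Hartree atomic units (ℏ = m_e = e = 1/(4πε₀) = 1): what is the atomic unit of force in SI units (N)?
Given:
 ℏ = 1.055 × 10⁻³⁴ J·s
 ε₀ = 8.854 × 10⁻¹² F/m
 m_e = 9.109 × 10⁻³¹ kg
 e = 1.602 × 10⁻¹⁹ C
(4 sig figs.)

8.220 × 10⁻⁸ N

Dimensional analysis gives F_au = E_h/a₀ = m_e²e⁶/((4πε₀)³ℏ⁴).
E_h = 4.354 × 10⁻¹⁸ J
a₀ = 5.297 × 10⁻¹¹ m
E_h/a₀ = 8.220 × 10⁻⁸ N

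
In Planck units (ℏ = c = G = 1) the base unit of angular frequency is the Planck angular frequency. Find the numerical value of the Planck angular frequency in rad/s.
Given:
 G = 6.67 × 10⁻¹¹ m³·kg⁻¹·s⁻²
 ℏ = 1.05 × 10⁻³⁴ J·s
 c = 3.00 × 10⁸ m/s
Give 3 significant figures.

ω_P = √(c⁵/(ℏG))
  = √(3.47 × 10⁸⁶)
  = 1.86 × 10⁴³ rad/s

1.86 × 10⁴³ rad/s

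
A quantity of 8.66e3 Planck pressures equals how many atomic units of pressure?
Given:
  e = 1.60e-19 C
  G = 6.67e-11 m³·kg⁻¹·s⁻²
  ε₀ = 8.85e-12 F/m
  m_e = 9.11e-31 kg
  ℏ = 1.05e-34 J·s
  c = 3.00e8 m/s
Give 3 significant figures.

Planck pressure: p_P = c⁷/(ℏG²) = 4.68e113 Pa
atomic unit of pressure: P_au = E_h/a₀³ = m_e⁴e¹⁰/((4πε₀)⁵ℏ⁸) = 3.01e13 Pa
8.66e3 × 4.68e113 / 3.01e13 = 1.35e104

1.35e104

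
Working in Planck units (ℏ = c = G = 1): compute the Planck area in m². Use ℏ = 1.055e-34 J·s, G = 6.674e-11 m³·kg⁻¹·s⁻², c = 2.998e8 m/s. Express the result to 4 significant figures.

2.613e-70 m²

Dimensional analysis gives A_P = ℏG/c³.
  = 7.041e-45 / 2.695e25
  = 2.613e-70 m²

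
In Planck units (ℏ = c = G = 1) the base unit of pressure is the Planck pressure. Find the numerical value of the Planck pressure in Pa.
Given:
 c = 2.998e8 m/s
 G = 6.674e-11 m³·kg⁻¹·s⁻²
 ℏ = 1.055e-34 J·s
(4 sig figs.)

4.632e113 Pa

p_P = c⁷/(ℏG²)
  = 2.177e59 / 4.699e-55
  = 4.632e113 Pa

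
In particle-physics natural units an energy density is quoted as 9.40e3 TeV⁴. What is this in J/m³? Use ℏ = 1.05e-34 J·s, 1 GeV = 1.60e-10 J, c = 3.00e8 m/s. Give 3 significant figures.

1.97e53 J/m³

[E]/[L]³ = [E]⁴/(ℏc)³; restore (ℏc)⁻³.
1 GeV⁴ → 1/(ℏc)³ × (1 GeV in J)⁴ = 2.10e37 J/m³.
Convert the energy scale: 9.40e3 TeV⁴ = 9.40e15 GeV⁴.
Result: 9.40e15 × 2.10e37 = 1.97e53 J/m³.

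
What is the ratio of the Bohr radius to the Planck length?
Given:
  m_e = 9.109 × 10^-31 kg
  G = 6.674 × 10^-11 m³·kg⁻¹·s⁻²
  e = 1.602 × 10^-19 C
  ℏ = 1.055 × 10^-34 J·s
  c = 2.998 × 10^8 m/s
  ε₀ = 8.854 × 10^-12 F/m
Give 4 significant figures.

3.277 × 10^24

Bohr radius: a₀ = 4πε₀ℏ²/(m_e e²) = 5.297 × 10^-11 m
Planck length: ℓ_P = √(ℏG/c³) = 1.616 × 10^-35 m
ratio = 5.297 × 10^-11 / 1.616 × 10^-35 = 3.277 × 10^24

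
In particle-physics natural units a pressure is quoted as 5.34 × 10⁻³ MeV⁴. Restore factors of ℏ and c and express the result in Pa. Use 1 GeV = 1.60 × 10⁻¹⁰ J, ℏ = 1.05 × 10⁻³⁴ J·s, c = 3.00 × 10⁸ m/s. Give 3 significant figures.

1.12 × 10²³ Pa

Pressure is [E]/[L]³ = [E]⁴/(ℏc)³.
1 GeV⁴ → 1/(ℏc)³ × (1 GeV in J)⁴ = 2.10 × 10³⁷ Pa.
Convert the energy scale: 5.34 × 10⁻³ MeV⁴ = 5.34 × 10⁻¹⁵ GeV⁴.
Result: 5.34 × 10⁻¹⁵ × 2.10 × 10³⁷ = 1.12 × 10²³ Pa.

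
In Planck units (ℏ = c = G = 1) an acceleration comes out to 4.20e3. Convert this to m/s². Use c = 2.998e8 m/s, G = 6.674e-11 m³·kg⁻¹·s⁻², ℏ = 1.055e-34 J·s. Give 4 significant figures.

One Planck acceleration: a_P = √(c⁷/(ℏG)) = 5.560e51 m/s².
4.20e3 × 5.560e51 m/s² = 2.335e55 m/s²

2.335e55 m/s²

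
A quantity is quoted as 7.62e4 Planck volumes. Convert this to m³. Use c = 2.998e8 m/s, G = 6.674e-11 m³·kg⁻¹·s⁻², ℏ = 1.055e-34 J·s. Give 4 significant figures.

3.219e-100 m³

One Planck volume: V_P = (ℏG/c³)^(3/2) = 4.224e-105 m³.
7.62e4 × 4.224e-105 m³ = 3.219e-100 m³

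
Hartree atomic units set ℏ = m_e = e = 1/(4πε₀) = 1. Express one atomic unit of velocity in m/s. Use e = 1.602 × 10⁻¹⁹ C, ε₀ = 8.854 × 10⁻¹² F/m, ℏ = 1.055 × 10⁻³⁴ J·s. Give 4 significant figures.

From ℏ = m_e = e = 1/(4πε₀) = 1 the velocity scale is v_au = e²/(4πε₀ℏ).
  = 2.566 × 10⁻³⁸ / 1.174 × 10⁻⁴⁴
  = 2.186 × 10⁶ m/s

2.186 × 10⁶ m/s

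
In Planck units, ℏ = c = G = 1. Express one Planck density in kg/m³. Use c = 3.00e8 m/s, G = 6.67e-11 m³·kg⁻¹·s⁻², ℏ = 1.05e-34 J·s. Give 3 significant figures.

5.20e96 kg/m³

Dimensional analysis gives ρ_P = c⁵/(ℏG²).
  = 2.43e42 / 4.67e-55
  = 5.20e96 kg/m³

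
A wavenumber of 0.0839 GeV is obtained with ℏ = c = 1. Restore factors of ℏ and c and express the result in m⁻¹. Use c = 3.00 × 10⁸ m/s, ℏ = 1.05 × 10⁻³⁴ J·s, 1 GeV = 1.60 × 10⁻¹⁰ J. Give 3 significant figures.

Inverse length is [E]/(ℏc).
1 GeV → 1/(ℏc) × (1 GeV in J) = 5.08 × 10¹⁵ m⁻¹.
Result: 0.0839 × 5.08 × 10¹⁵ = 4.26 × 10¹⁴ m⁻¹.

4.26 × 10¹⁴ m⁻¹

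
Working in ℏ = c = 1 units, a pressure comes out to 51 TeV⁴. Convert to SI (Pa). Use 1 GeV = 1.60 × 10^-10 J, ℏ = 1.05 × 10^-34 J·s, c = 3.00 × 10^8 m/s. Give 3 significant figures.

Pressure is [E]/[L]³ = [E]⁴/(ℏc)³.
1 GeV⁴ → 1/(ℏc)³ × (1 GeV in J)⁴ = 2.10 × 10^37 Pa.
Convert the energy scale: 51 TeV⁴ = 5.10 × 10^13 GeV⁴.
Result: 5.10 × 10^13 × 2.10 × 10^37 = 1.07 × 10^51 Pa.

1.07 × 10^51 Pa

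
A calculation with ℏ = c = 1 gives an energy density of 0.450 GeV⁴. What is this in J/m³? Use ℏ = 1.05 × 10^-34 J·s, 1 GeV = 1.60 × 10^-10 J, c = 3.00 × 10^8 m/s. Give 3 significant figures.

9.44 × 10^36 J/m³

[E]/[L]³ = [E]⁴/(ℏc)³; restore (ℏc)⁻³.
1 GeV⁴ → 1/(ℏc)³ × (1 GeV in J)⁴ = 2.10 × 10^37 J/m³.
Result: 0.450 × 2.10 × 10^37 = 9.44 × 10^36 J/m³.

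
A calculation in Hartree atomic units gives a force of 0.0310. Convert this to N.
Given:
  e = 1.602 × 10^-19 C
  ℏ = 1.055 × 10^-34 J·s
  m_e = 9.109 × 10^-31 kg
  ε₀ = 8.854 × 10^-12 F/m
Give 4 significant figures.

2.548 × 10^-9 N

One atomic unit of force: F_au = E_h/a₀ = m_e²e⁶/((4πε₀)³ℏ⁴) = 8.220 × 10^-8 N.
0.0310 × 8.220 × 10^-8 N = 2.548 × 10^-9 N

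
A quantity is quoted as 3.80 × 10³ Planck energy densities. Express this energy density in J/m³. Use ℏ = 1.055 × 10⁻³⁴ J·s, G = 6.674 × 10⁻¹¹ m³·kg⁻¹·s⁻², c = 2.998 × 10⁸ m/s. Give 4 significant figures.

One Planck energy density: u_P = c⁷/(ℏG²) = 4.632 × 10¹¹³ J/m³.
3.80 × 10³ × 4.632 × 10¹¹³ J/m³ = 1.760 × 10¹¹⁷ J/m³

1.760 × 10¹¹⁷ J/m³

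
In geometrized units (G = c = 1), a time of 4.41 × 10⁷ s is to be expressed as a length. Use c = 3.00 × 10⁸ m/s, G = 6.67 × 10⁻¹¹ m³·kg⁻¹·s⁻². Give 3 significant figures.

Time → length via c.
4.41 × 10⁷ s × (c) = 1.32 × 10¹⁶ m

1.32 × 10¹⁶ m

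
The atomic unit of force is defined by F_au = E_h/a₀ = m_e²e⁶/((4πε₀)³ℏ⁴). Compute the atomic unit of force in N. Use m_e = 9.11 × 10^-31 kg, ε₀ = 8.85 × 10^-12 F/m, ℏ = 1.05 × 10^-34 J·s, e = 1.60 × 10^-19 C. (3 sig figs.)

F_au = E_h/a₀ = m_e²e⁶/((4πε₀)³ℏ⁴)
E_h = 4.38 × 10^-18 J
a₀ = 5.26 × 10^-11 m
E_h/a₀ = 8.33 × 10^-8 N

8.33 × 10^-8 N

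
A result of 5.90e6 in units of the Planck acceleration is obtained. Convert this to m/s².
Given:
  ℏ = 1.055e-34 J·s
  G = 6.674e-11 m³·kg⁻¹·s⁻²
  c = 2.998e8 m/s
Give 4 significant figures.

3.281e58 m/s²

One Planck acceleration: a_P = √(c⁷/(ℏG)) = 5.560e51 m/s².
5.90e6 × 5.560e51 m/s² = 3.281e58 m/s²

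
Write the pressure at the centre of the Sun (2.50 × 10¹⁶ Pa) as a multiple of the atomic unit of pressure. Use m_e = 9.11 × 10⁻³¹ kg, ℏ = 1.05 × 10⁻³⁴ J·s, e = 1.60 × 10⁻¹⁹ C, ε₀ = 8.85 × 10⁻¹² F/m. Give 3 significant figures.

830

atomic unit of pressure: P_au = E_h/a₀³ = m_e⁴e¹⁰/((4πε₀)⁵ℏ⁸) = 3.01 × 10¹³ Pa.
2.50 × 10¹⁶ / 3.01 × 10¹³ = 830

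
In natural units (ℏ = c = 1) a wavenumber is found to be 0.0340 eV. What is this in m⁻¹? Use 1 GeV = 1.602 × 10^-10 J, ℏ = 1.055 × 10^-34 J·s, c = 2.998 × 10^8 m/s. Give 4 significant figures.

1.722 × 10^5 m⁻¹

Inverse length is [E]/(ℏc).
1 GeV → 1/(ℏc) × (1 GeV in J) = 5.065 × 10^15 m⁻¹.
Convert the energy scale: 0.0340 eV = 3.40 × 10^-11 GeV.
Result: 3.40 × 10^-11 × 5.065 × 10^15 = 1.722 × 10^5 m⁻¹.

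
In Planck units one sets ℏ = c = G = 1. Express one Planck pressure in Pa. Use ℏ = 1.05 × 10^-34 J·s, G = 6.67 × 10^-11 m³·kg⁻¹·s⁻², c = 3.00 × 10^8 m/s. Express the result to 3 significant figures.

4.68 × 10^113 Pa

p_P = c⁷/(ℏG²)
  = 2.19 × 10^59 / 4.67 × 10^-55
  = 4.68 × 10^113 Pa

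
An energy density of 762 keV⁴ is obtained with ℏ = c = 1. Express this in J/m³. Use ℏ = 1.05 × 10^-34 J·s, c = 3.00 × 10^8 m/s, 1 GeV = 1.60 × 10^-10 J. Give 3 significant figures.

[E]/[L]³ = [E]⁴/(ℏc)³; restore (ℏc)⁻³.
1 GeV⁴ → 1/(ℏc)³ × (1 GeV in J)⁴ = 2.10 × 10^37 J/m³.
Convert the energy scale: 762 keV⁴ = 7.62 × 10^-22 GeV⁴.
Result: 7.62 × 10^-22 × 2.10 × 10^37 = 1.60 × 10^16 J/m³.

1.60 × 10^16 J/m³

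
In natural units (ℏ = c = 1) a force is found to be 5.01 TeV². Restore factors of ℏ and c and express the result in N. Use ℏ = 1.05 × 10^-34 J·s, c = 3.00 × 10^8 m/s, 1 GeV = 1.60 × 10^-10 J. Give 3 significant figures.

Force is [E]/[L] = [E]²/(ℏc); restore (ℏc)⁻¹.
1 GeV² → 1/(ℏc) × (1 GeV in J)² = 8.13 × 10^5 N.
Convert the energy scale: 5.01 TeV² = 5.01 × 10^6 GeV².
Result: 5.01 × 10^6 × 8.13 × 10^5 = 4.07 × 10^12 N.

4.07 × 10^12 N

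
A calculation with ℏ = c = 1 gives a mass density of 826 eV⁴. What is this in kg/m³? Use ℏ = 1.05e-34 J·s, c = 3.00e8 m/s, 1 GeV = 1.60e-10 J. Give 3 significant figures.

Mass density is [E]/(c²[L]³) = [E]⁴/(ℏ³c⁵).
1 GeV⁴ → 1/(ℏ³c⁵) × (1 GeV in J)⁴ = 2.33e20 kg/m³.
Convert the energy scale: 826 eV⁴ = 8.26e-34 GeV⁴.
Result: 8.26e-34 × 2.33e20 = 1.92e-13 kg/m³.

1.92e-13 kg/m³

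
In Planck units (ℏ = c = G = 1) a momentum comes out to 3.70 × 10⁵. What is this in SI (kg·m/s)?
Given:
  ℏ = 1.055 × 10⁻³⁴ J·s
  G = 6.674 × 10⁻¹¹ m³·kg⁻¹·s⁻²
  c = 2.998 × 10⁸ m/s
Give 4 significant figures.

2.415 × 10⁶ kg·m/s

One Planck momentum: p_P = √(ℏc³/G) = 6.527 kg·m/s.
3.70 × 10⁵ × 6.527 kg·m/s = 2.415 × 10⁶ kg·m/s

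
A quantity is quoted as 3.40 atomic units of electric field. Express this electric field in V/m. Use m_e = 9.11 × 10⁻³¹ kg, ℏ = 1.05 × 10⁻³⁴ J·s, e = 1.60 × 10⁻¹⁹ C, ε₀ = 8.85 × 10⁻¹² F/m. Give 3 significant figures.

One atomic unit of electric field: E_au = E_h/(e a₀) = m_e²e⁵/((4πε₀)³ℏ⁴) = 5.20 × 10¹¹ V/m.
3.40 × 5.20 × 10¹¹ V/m = 1.77 × 10¹² V/m

1.77 × 10¹² V/m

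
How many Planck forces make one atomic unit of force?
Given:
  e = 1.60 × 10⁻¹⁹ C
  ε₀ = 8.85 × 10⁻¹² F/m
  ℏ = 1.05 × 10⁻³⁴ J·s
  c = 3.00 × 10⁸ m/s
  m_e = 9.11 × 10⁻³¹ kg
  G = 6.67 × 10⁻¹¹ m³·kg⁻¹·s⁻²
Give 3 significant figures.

6.86 × 10⁻⁵²

atomic unit of force: F_au = E_h/a₀ = m_e²e⁶/((4πε₀)³ℏ⁴) = 8.33 × 10⁻⁸ N
Planck force: F_P = c⁴/G = 1.21 × 10⁴⁴ N
ratio = 8.33 × 10⁻⁸ / 1.21 × 10⁴⁴ = 6.86 × 10⁻⁵²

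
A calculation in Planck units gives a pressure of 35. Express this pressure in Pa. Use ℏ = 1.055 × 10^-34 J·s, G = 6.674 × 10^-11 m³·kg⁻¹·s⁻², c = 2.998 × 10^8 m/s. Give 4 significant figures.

One Planck pressure: p_P = c⁷/(ℏG²) = 4.632 × 10^113 Pa.
35 × 4.632 × 10^113 Pa = 1.621 × 10^115 Pa

1.621 × 10^115 Pa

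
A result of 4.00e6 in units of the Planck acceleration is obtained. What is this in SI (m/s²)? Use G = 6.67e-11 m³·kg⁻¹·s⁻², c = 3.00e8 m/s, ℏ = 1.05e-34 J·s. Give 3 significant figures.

One Planck acceleration: a_P = √(c⁷/(ℏG)) = 5.59e51 m/s².
4.00e6 × 5.59e51 m/s² = 2.24e58 m/s²

2.24e58 m/s²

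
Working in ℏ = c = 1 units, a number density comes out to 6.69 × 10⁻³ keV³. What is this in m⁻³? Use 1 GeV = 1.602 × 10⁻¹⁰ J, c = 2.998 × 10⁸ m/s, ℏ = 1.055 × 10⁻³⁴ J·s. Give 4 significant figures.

8.693 × 10²⁶ m⁻³

Number density is [L]⁻³ = [E]³/(ℏc)³.
1 GeV³ → 1/(ℏc)³ × (1 GeV in J)³ = 1.299 × 10⁴⁷ m⁻³.
Convert the energy scale: 6.69 × 10⁻³ keV³ = 6.69 × 10⁻²¹ GeV³.
Result: 6.69 × 10⁻²¹ × 1.299 × 10⁴⁷ = 8.693 × 10²⁶ m⁻³.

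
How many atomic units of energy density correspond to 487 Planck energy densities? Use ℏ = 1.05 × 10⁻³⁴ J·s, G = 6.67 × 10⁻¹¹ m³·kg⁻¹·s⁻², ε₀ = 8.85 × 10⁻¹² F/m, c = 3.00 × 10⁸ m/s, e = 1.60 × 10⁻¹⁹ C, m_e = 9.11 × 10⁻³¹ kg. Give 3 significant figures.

Planck energy density: u_P = c⁷/(ℏG²) = 4.68 × 10¹¹³ J/m³
atomic unit of energy density: u_au = E_h/a₀³ = m_e⁴e¹⁰/((4πε₀)⁵ℏ⁸) = 3.01 × 10¹³ J/m³
487 × 4.68 × 10¹¹³ / 3.01 × 10¹³ = 7.57 × 10¹⁰²

7.57 × 10¹⁰²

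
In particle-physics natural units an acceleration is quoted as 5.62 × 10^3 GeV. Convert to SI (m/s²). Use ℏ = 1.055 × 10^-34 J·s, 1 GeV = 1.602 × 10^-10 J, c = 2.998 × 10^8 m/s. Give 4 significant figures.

Acceleration is [L]/[T]² = c·[E]/ℏ.
1 GeV → c/ℏ × (1 GeV in J) = 4.552 × 10^32 m/s².
Result: 5.62 × 10^3 × 4.552 × 10^32 = 2.558 × 10^36 m/s².

2.558 × 10^36 m/s²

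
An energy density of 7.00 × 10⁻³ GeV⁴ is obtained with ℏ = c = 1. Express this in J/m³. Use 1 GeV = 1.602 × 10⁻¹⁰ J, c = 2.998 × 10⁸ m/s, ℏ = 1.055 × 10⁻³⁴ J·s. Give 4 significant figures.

[E]/[L]³ = [E]⁴/(ℏc)³; restore (ℏc)⁻³.
1 GeV⁴ → 1/(ℏc)³ × (1 GeV in J)⁴ = 2.082 × 10³⁷ J/m³.
Result: 7.00 × 10⁻³ × 2.082 × 10³⁷ = 1.457 × 10³⁵ J/m³.

1.457 × 10³⁵ J/m³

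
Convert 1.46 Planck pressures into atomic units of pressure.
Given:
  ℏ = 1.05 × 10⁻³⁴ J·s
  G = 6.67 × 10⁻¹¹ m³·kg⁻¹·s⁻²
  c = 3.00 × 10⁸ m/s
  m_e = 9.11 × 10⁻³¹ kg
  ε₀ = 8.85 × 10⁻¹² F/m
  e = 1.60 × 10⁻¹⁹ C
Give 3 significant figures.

2.27 × 10¹⁰⁰

Planck pressure: p_P = c⁷/(ℏG²) = 4.68 × 10¹¹³ Pa
atomic unit of pressure: P_au = E_h/a₀³ = m_e⁴e¹⁰/((4πε₀)⁵ℏ⁸) = 3.01 × 10¹³ Pa
1.46 × 4.68 × 10¹¹³ / 3.01 × 10¹³ = 2.27 × 10¹⁰⁰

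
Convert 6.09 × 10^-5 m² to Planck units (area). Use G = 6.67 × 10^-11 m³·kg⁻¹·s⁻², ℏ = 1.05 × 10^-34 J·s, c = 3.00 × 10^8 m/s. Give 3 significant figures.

2.35 × 10^65

Planck area: A_P = ℏG/c³ = 2.59 × 10^-70 m².
6.09 × 10^-5 / 2.59 × 10^-70 = 2.35 × 10^65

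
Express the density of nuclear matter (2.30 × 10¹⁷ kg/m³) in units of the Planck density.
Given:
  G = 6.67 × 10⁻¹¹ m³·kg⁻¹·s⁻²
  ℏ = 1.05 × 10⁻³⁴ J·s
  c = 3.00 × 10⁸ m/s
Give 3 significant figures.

Planck density: ρ_P = c⁵/(ℏG²) = 5.20 × 10⁹⁶ kg/m³.
2.30 × 10¹⁷ / 5.20 × 10⁹⁶ = 4.42 × 10⁻⁸⁰

4.42 × 10⁻⁸⁰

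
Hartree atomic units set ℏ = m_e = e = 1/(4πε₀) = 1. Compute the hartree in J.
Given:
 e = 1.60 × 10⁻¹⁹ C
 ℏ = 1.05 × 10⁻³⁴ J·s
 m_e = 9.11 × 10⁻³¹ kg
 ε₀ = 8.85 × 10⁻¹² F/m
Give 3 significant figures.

From ℏ = m_e = e = 1/(4πε₀) = 1 the energy scale is E_h = m_e e⁴/(4πε₀ℏ)².
  = 5.97 × 10⁻¹⁰⁶ / 1.36 × 10⁻⁸⁸
  = 4.38 × 10⁻¹⁸ J

4.38 × 10⁻¹⁸ J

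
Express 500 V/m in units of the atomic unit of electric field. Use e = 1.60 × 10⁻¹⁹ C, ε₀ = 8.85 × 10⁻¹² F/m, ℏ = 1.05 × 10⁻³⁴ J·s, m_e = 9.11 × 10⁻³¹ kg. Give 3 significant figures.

9.61 × 10⁻¹⁰

atomic unit of electric field: E_au = E_h/(e a₀) = m_e²e⁵/((4πε₀)³ℏ⁴) = 5.20 × 10¹¹ V/m.
500 / 5.20 × 10¹¹ = 9.61 × 10⁻¹⁰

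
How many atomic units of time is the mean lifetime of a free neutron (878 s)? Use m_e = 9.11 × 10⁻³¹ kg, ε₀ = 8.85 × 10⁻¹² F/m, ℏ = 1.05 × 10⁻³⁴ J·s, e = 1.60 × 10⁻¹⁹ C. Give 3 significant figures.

atomic unit of time: τ_au = (4πε₀)²ℏ³/(m_e e⁴) = 2.40 × 10⁻¹⁷ s.
878 / 2.40 × 10⁻¹⁷ = 3.66 × 10¹⁹

3.66 × 10¹⁹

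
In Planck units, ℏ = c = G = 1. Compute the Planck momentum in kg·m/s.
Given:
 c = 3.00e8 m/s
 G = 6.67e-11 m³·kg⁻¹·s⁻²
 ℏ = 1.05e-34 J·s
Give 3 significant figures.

6.52 kg·m/s

From ℏ = c = G = 1 the momentum scale is p_P = √(ℏc³/G).
  = √(42.5)
  = 6.52 kg·m/s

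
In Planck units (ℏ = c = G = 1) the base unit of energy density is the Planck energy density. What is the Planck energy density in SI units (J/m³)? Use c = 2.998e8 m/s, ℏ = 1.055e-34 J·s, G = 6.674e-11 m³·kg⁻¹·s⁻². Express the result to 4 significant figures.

4.632e113 J/m³

u_P = c⁷/(ℏG²)
  = 2.177e59 / 4.699e-55
  = 4.632e113 J/m³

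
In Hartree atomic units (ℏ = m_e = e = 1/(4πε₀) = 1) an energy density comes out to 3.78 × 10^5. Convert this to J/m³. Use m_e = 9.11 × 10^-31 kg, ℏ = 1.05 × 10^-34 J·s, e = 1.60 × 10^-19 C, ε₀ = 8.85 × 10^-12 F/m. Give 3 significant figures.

One atomic unit of energy density: u_au = E_h/a₀³ = m_e⁴e¹⁰/((4πε₀)⁵ℏ⁸) = 3.01 × 10^13 J/m³.
3.78 × 10^5 × 3.01 × 10^13 J/m³ = 1.14 × 10^19 J/m³

1.14 × 10^19 J/m³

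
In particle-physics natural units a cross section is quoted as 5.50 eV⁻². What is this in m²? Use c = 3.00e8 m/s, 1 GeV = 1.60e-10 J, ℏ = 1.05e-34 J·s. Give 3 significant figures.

Area is [L]² = [E]⁻²·(ℏc)²; restore (ℏc)².
1 GeV⁻² → (ℏc)² × (1 GeV in J)⁻² = 3.88e-32 m².
Convert the energy scale: 5.50 eV⁻² = 5.50e18 GeV⁻².
Result: 5.50e18 × 3.88e-32 = 2.13e-13 m².

2.13e-13 m²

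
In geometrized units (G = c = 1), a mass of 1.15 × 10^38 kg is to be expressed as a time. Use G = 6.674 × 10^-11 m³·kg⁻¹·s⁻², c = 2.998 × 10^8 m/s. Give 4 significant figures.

Mass → time via G/c³.
1.15 × 10^38 kg × (G/c³) = 284.8 s

284.8 s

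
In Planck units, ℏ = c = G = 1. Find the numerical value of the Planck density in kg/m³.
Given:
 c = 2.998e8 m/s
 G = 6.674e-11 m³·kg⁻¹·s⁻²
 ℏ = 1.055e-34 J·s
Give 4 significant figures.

The unique combination of the constants set to 1 with dimensions of density is ρ_P = c⁵/(ℏG²).
  = 2.422e42 / 4.699e-55
  = 5.154e96 kg/m³

5.154e96 kg/m³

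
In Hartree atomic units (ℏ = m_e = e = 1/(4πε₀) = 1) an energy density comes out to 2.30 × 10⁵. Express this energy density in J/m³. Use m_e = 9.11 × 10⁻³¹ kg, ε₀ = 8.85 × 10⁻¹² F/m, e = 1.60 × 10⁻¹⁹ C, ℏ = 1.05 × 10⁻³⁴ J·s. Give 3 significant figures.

6.93 × 10¹⁸ J/m³

One atomic unit of energy density: u_au = E_h/a₀³ = m_e⁴e¹⁰/((4πε₀)⁵ℏ⁸) = 3.01 × 10¹³ J/m³.
2.30 × 10⁵ × 3.01 × 10¹³ J/m³ = 6.93 × 10¹⁸ J/m³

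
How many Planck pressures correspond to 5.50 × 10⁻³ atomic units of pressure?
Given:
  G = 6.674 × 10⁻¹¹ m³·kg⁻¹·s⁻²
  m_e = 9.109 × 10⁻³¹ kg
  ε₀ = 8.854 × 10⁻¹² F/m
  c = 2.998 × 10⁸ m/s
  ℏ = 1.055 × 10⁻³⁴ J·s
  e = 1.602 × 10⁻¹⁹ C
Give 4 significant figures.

atomic unit of pressure: P_au = E_h/a₀³ = m_e⁴e¹⁰/((4πε₀)⁵ℏ⁸) = 2.929 × 10¹³ Pa
Planck pressure: p_P = c⁷/(ℏG²) = 4.632 × 10¹¹³ Pa
5.50 × 10⁻³ × 2.929 × 10¹³ / 4.632 × 10¹¹³ = 3.478 × 10⁻¹⁰³

3.478 × 10⁻¹⁰³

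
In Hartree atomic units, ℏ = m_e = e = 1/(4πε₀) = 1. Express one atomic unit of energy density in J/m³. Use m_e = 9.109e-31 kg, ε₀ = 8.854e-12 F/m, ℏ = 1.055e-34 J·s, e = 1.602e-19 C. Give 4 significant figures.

2.929e13 J/m³

Dimensional analysis gives u_au = E_h/a₀³ = m_e⁴e¹⁰/((4πε₀)⁵ℏ⁸).
E_h = 4.354e-18 J
a₀ = 5.297e-11 m
E_h/a₀³ = 2.929e13 J/m³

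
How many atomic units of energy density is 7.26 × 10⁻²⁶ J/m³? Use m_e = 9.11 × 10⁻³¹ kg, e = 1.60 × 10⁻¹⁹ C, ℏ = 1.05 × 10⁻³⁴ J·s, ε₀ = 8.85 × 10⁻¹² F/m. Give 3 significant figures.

atomic unit of energy density: u_au = E_h/a₀³ = m_e⁴e¹⁰/((4πε₀)⁵ℏ⁸) = 3.01 × 10¹³ J/m³.
7.26 × 10⁻²⁶ / 3.01 × 10¹³ = 2.41 × 10⁻³⁹

2.41 × 10⁻³⁹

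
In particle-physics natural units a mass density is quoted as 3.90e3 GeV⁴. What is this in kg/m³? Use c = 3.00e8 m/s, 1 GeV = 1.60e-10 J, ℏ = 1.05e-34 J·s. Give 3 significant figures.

Mass density is [E]/(c²[L]³) = [E]⁴/(ℏ³c⁵).
1 GeV⁴ → 1/(ℏ³c⁵) × (1 GeV in J)⁴ = 2.33e20 kg/m³.
Result: 3.90e3 × 2.33e20 = 9.09e23 kg/m³.

9.09e23 kg/m³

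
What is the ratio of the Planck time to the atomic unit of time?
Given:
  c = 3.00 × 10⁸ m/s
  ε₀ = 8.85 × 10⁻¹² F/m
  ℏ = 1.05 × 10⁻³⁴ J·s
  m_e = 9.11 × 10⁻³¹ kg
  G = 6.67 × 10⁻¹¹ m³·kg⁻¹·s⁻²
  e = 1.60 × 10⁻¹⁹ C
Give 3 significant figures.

2.24 × 10⁻²⁷

Planck time: t_P = √(ℏG/c⁵) = 5.37 × 10⁻⁴⁴ s
atomic unit of time: τ_au = (4πε₀)²ℏ³/(m_e e⁴) = 2.40 × 10⁻¹⁷ s
ratio = 5.37 × 10⁻⁴⁴ / 2.40 × 10⁻¹⁷ = 2.24 × 10⁻²⁷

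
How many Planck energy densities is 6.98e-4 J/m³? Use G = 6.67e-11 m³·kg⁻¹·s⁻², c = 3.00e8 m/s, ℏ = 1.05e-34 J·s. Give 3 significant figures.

Planck energy density: u_P = c⁷/(ℏG²) = 4.68e113 J/m³.
6.98e-4 / 4.68e113 = 1.49e-117

1.49e-117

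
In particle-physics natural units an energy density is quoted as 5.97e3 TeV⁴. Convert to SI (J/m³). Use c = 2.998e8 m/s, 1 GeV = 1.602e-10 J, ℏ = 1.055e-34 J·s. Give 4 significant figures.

1.243e53 J/m³

[E]/[L]³ = [E]⁴/(ℏc)³; restore (ℏc)⁻³.
1 GeV⁴ → 1/(ℏc)³ × (1 GeV in J)⁴ = 2.082e37 J/m³.
Convert the energy scale: 5.97e3 TeV⁴ = 5.97e15 GeV⁴.
Result: 5.97e15 × 2.082e37 = 1.243e53 J/m³.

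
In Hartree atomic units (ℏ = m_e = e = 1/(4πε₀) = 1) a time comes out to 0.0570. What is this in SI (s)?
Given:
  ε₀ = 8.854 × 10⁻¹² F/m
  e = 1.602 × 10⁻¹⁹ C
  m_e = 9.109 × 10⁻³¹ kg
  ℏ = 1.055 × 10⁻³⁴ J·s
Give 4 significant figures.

1.381 × 10⁻¹⁸ s

One atomic unit of time: τ_au = (4πε₀)²ℏ³/(m_e e⁴) = 2.423 × 10⁻¹⁷ s.
0.0570 × 2.423 × 10⁻¹⁷ s = 1.381 × 10⁻¹⁸ s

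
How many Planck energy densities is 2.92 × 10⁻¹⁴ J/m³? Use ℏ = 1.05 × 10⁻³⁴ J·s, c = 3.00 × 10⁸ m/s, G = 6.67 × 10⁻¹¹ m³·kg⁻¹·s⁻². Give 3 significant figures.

Planck energy density: u_P = c⁷/(ℏG²) = 4.68 × 10¹¹³ J/m³.
2.92 × 10⁻¹⁴ / 4.68 × 10¹¹³ = 6.24 × 10⁻¹²⁸

6.24 × 10⁻¹²⁸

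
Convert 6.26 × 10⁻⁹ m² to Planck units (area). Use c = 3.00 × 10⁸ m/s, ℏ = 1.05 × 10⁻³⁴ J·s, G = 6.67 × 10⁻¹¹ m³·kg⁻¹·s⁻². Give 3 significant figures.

2.41 × 10⁶¹

Planck area: A_P = ℏG/c³ = 2.59 × 10⁻⁷⁰ m².
6.26 × 10⁻⁹ / 2.59 × 10⁻⁷⁰ = 2.41 × 10⁶¹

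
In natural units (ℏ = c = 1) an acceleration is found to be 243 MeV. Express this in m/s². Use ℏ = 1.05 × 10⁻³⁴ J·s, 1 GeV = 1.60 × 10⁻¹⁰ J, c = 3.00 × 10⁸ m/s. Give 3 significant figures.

Acceleration is [L]/[T]² = c·[E]/ℏ.
1 GeV → c/ℏ × (1 GeV in J) = 4.57 × 10³² m/s².
Convert the energy scale: 243 MeV = 0.243 GeV.
Result: 0.243 × 4.57 × 10³² = 1.11 × 10³² m/s².

1.11 × 10³² m/s²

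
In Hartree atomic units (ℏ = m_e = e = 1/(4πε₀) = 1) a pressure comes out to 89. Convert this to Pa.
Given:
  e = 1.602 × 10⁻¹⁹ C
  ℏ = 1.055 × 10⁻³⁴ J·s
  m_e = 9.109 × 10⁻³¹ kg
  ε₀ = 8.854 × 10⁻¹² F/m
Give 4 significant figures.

One atomic unit of pressure: P_au = E_h/a₀³ = m_e⁴e¹⁰/((4πε₀)⁵ℏ⁸) = 2.929 × 10¹³ Pa.
89 × 2.929 × 10¹³ Pa = 2.607 × 10¹⁵ Pa

2.607 × 10¹⁵ Pa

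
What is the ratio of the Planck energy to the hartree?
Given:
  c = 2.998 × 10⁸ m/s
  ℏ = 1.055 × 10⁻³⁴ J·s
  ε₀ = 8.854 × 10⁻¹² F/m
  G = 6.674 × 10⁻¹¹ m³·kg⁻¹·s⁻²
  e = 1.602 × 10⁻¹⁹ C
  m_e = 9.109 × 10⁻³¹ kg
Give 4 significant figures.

Planck energy: E_P = √(ℏc⁵/G) = 1.957 × 10⁹ J
hartree: E_h = m_e e⁴/(4πε₀ℏ)² = 4.354 × 10⁻¹⁸ J
ratio = 1.957 × 10⁹ / 4.354 × 10⁻¹⁸ = 4.494 × 10²⁶

4.494 × 10²⁶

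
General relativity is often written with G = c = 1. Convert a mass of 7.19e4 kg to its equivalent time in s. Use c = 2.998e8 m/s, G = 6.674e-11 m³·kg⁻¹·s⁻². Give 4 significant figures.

Mass → time via G/c³.
7.19e4 kg × (G/c³) = 1.781e-31 s

1.781e-31 s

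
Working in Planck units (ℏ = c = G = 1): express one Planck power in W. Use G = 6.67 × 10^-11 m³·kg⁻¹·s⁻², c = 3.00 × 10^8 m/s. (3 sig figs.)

From ℏ = c = G = 1 the power scale is P_P = c⁵/G.
  = 2.43 × 10^42 / 6.67 × 10^-11
  = 3.64 × 10^52 W

3.64 × 10^52 W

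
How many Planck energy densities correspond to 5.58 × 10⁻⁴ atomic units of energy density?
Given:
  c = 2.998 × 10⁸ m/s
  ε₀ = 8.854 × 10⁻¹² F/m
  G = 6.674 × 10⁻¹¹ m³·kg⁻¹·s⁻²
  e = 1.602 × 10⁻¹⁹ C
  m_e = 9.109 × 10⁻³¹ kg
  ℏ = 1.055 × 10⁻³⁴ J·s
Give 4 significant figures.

3.528 × 10⁻¹⁰⁴

atomic unit of energy density: u_au = E_h/a₀³ = m_e⁴e¹⁰/((4πε₀)⁵ℏ⁸) = 2.929 × 10¹³ J/m³
Planck energy density: u_P = c⁷/(ℏG²) = 4.632 × 10¹¹³ J/m³
5.58 × 10⁻⁴ × 2.929 × 10¹³ / 4.632 × 10¹¹³ = 3.528 × 10⁻¹⁰⁴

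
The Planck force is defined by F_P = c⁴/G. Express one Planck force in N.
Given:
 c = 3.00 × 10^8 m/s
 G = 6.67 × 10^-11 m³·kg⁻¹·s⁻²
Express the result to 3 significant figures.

1.21 × 10^44 N

F_P = c⁴/G
  = 8.10 × 10^33 / 6.67 × 10^-11
  = 1.21 × 10^44 N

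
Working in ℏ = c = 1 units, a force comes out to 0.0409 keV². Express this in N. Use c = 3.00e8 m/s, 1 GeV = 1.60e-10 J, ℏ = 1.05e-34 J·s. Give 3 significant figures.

Force is [E]/[L] = [E]²/(ℏc); restore (ℏc)⁻¹.
1 GeV² → 1/(ℏc) × (1 GeV in J)² = 8.13e5 N.
Convert the energy scale: 0.0409 keV² = 4.09e-14 GeV².
Result: 4.09e-14 × 8.13e5 = 3.32e-8 N.

3.32e-8 N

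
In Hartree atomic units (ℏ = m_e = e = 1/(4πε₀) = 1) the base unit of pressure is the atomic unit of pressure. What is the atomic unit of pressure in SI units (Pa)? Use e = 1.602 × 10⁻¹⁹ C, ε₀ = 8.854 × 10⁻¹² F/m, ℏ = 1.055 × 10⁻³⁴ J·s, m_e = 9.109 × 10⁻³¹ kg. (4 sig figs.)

2.929 × 10¹³ Pa

P_au = E_h/a₀³ = m_e⁴e¹⁰/((4πε₀)⁵ℏ⁸)
E_h = 4.354 × 10⁻¹⁸ J
a₀ = 5.297 × 10⁻¹¹ m
E_h/a₀³ = 2.929 × 10¹³ Pa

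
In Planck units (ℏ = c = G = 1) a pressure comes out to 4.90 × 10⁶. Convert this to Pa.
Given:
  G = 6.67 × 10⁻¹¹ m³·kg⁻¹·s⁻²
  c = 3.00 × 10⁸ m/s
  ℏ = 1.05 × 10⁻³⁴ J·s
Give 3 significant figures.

2.29 × 10¹²⁰ Pa

One Planck pressure: p_P = c⁷/(ℏG²) = 4.68 × 10¹¹³ Pa.
4.90 × 10⁶ × 4.68 × 10¹¹³ Pa = 2.29 × 10¹²⁰ Pa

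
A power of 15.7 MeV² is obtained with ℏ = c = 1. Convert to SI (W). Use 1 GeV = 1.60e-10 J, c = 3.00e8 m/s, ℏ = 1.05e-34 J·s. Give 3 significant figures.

3.83e9 W

Power is [E]/[T] = [E]²/ℏ.
1 GeV² → 1/ℏ × (1 GeV in J)² = 2.44e14 W.
Convert the energy scale: 15.7 MeV² = 1.57e-5 GeV².
Result: 1.57e-5 × 2.44e14 = 3.83e9 W.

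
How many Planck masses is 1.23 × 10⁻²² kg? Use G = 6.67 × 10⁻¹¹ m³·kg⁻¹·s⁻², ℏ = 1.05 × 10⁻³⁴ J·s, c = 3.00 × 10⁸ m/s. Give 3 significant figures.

Planck mass: m_P = √(ℏc/G) = 2.17 × 10⁻⁸ kg.
1.23 × 10⁻²² / 2.17 × 10⁻⁸ = 5.66 × 10⁻¹⁵

5.66 × 10⁻¹⁵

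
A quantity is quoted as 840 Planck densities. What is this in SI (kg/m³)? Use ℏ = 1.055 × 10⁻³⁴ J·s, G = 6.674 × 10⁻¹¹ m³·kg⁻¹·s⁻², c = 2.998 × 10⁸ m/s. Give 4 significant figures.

One Planck density: ρ_P = c⁵/(ℏG²) = 5.154 × 10⁹⁶ kg/m³.
840 × 5.154 × 10⁹⁶ kg/m³ = 4.329 × 10⁹⁹ kg/m³

4.329 × 10⁹⁹ kg/m³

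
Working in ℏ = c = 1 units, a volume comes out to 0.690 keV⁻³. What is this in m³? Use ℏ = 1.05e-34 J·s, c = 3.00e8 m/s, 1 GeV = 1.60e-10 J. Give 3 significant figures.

Volume is [L]³ = [E]⁻³·(ℏc)³.
1 GeV⁻³ → (ℏc)³ × (1 GeV in J)⁻³ = 7.63e-48 m³.
Convert the energy scale: 0.690 keV⁻³ = 6.90e17 GeV⁻³.
Result: 6.90e17 × 7.63e-48 = 5.27e-30 m³.

5.27e-30 m³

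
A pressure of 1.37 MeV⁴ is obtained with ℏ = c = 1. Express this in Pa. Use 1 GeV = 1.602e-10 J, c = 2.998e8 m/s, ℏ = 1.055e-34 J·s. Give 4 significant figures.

2.852e25 Pa

Pressure is [E]/[L]³ = [E]⁴/(ℏc)³.
1 GeV⁴ → 1/(ℏc)³ × (1 GeV in J)⁴ = 2.082e37 Pa.
Convert the energy scale: 1.37 MeV⁴ = 1.37e-12 GeV⁴.
Result: 1.37e-12 × 2.082e37 = 2.852e25 Pa.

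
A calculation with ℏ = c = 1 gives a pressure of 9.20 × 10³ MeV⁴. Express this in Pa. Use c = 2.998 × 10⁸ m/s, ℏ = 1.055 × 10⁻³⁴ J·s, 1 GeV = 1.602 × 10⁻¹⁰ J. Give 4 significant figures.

Pressure is [E]/[L]³ = [E]⁴/(ℏc)³.
1 GeV⁴ → 1/(ℏc)³ × (1 GeV in J)⁴ = 2.082 × 10³⁷ Pa.
Convert the energy scale: 9.20 × 10³ MeV⁴ = 9.20 × 10⁻⁹ GeV⁴.
Result: 9.20 × 10⁻⁹ × 2.082 × 10³⁷ = 1.915 × 10²⁹ Pa.

1.915 × 10²⁹ Pa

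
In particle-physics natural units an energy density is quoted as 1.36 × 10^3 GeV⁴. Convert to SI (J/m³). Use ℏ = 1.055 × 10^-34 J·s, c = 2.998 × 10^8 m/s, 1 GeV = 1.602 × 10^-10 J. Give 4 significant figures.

[E]/[L]³ = [E]⁴/(ℏc)³; restore (ℏc)⁻³.
1 GeV⁴ → 1/(ℏc)³ × (1 GeV in J)⁴ = 2.082 × 10^37 J/m³.
Result: 1.36 × 10^3 × 2.082 × 10^37 = 2.831 × 10^40 J/m³.

2.831 × 10^40 J/m³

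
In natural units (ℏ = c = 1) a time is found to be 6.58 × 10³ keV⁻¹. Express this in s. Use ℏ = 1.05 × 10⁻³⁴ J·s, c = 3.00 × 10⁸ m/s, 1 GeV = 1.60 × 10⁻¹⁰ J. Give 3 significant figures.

A time is [E]⁻¹ in ℏ=c=1; restore one factor of ℏ.
1 GeV⁻¹ → ℏ × (1 GeV in J)⁻¹ = 6.56 × 10⁻²⁵ s.
Convert the energy scale: 6.58 × 10³ keV⁻¹ = 6.58 × 10⁹ GeV⁻¹.
Result: 6.58 × 10⁹ × 6.56 × 10⁻²⁵ = 4.32 × 10⁻¹⁵ s.

4.32 × 10⁻¹⁵ s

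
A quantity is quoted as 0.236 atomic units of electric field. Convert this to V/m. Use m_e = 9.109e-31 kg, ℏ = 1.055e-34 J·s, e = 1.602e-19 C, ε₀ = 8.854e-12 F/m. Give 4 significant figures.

One atomic unit of electric field: E_au = E_h/(e a₀) = m_e²e⁵/((4πε₀)³ℏ⁴) = 5.131e11 V/m.
0.236 × 5.131e11 V/m = 1.211e11 V/m

1.211e11 V/m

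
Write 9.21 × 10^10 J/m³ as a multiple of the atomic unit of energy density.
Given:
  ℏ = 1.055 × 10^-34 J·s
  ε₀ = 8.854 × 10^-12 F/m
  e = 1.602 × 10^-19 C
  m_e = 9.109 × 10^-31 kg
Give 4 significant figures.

atomic unit of energy density: u_au = E_h/a₀³ = m_e⁴e¹⁰/((4πε₀)⁵ℏ⁸) = 2.929 × 10^13 J/m³.
9.21 × 10^10 / 2.929 × 10^13 = 3.144 × 10^-3

3.144 × 10^-3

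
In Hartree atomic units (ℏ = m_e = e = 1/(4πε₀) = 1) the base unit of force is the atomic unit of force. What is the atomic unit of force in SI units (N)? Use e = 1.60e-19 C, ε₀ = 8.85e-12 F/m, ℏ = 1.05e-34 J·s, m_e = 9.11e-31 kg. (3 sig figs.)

F_au = E_h/a₀ = m_e²e⁶/((4πε₀)³ℏ⁴)
E_h = 4.38e-18 J
a₀ = 5.26e-11 m
E_h/a₀ = 8.33e-8 N

8.33e-8 N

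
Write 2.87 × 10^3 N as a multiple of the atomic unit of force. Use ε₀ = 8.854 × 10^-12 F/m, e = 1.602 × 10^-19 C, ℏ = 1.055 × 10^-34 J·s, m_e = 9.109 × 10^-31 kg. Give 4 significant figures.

3.492 × 10^10

atomic unit of force: F_au = E_h/a₀ = m_e²e⁶/((4πε₀)³ℏ⁴) = 8.220 × 10^-8 N.
2.87 × 10^3 / 8.220 × 10^-8 = 3.492 × 10^10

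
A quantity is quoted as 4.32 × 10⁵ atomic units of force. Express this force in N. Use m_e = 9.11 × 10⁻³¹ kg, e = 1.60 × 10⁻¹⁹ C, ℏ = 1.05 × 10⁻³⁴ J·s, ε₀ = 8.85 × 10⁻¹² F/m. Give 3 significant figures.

One atomic unit of force: F_au = E_h/a₀ = m_e²e⁶/((4πε₀)³ℏ⁴) = 8.33 × 10⁻⁸ N.
4.32 × 10⁵ × 8.33 × 10⁻⁸ N = 0.0360 N

0.0360 N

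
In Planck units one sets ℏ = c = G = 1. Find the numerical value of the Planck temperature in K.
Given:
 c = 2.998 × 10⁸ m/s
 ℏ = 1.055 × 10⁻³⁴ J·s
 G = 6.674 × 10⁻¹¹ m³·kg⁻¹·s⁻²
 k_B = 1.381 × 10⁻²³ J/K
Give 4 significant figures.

T_P = √(ℏc⁵/G) / k_B
  = √(3.828 × 10¹⁸) × 7.241 × 10²²
  = 1.417 × 10³² K

1.417 × 10³² K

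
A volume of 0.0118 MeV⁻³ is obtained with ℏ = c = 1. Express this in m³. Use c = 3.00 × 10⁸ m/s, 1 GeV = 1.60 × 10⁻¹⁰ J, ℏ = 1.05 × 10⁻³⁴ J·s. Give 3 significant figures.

Volume is [L]³ = [E]⁻³·(ℏc)³.
1 GeV⁻³ → (ℏc)³ × (1 GeV in J)⁻³ = 7.63 × 10⁻⁴⁸ m³.
Convert the energy scale: 0.0118 MeV⁻³ = 1.18 × 10⁷ GeV⁻³.
Result: 1.18 × 10⁷ × 7.63 × 10⁻⁴⁸ = 9.00 × 10⁻⁴¹ m³.

9.00 × 10⁻⁴¹ m³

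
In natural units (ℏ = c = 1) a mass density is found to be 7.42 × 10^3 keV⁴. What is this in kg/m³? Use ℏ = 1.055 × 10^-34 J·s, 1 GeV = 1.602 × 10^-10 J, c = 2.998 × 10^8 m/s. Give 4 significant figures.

Mass density is [E]/(c²[L]³) = [E]⁴/(ℏ³c⁵).
1 GeV⁴ → 1/(ℏ³c⁵) × (1 GeV in J)⁴ = 2.316 × 10^20 kg/m³.
Convert the energy scale: 7.42 × 10^3 keV⁴ = 7.42 × 10^-21 GeV⁴.
Result: 7.42 × 10^-21 × 2.316 × 10^20 = 1.718 kg/m³.

1.718 kg/m³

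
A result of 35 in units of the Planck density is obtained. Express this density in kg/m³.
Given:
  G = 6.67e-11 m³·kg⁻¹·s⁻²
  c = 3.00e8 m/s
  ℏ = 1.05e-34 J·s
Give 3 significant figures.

1.82e98 kg/m³

One Planck density: ρ_P = c⁵/(ℏG²) = 5.20e96 kg/m³.
35 × 5.20e96 kg/m³ = 1.82e98 kg/m³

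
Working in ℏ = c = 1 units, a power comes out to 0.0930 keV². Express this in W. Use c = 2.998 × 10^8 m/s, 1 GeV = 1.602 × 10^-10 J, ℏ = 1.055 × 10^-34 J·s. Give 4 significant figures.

Power is [E]/[T] = [E]²/ℏ.
1 GeV² → 1/ℏ × (1 GeV in J)² = 2.433 × 10^14 W.
Convert the energy scale: 0.0930 keV² = 9.30 × 10^-14 GeV².
Result: 9.30 × 10^-14 × 2.433 × 10^14 = 22.62 W.

22.62 W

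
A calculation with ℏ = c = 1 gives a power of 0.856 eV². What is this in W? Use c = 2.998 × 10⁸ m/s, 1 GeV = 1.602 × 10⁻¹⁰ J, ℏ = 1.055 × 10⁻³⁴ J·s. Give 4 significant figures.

Power is [E]/[T] = [E]²/ℏ.
1 GeV² → 1/ℏ × (1 GeV in J)² = 2.433 × 10¹⁴ W.
Convert the energy scale: 0.856 eV² = 8.56 × 10⁻¹⁹ GeV².
Result: 8.56 × 10⁻¹⁹ × 2.433 × 10¹⁴ = 2.082 × 10⁻⁴ W.

2.082 × 10⁻⁴ W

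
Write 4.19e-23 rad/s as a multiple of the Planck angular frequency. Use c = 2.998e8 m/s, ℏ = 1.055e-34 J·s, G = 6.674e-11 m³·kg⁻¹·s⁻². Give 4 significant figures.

2.259e-66

Planck angular frequency: ω_P = √(c⁵/(ℏG)) = 1.855e43 rad/s.
4.19e-23 / 1.855e43 = 2.259e-66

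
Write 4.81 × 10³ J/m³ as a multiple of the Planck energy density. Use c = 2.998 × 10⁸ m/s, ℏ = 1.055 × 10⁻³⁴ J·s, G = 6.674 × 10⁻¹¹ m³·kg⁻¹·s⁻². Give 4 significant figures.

Planck energy density: u_P = c⁷/(ℏG²) = 4.632 × 10¹¹³ J/m³.
4.81 × 10³ / 4.632 × 10¹¹³ = 1.038 × 10⁻¹¹⁰

1.038 × 10⁻¹¹⁰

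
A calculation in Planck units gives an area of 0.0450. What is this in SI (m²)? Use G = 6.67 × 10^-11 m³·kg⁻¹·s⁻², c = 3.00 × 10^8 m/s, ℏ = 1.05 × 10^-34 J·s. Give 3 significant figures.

One Planck area: A_P = ℏG/c³ = 2.59 × 10^-70 m².
0.0450 × 2.59 × 10^-70 m² = 1.17 × 10^-71 m²

1.17 × 10^-71 m²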